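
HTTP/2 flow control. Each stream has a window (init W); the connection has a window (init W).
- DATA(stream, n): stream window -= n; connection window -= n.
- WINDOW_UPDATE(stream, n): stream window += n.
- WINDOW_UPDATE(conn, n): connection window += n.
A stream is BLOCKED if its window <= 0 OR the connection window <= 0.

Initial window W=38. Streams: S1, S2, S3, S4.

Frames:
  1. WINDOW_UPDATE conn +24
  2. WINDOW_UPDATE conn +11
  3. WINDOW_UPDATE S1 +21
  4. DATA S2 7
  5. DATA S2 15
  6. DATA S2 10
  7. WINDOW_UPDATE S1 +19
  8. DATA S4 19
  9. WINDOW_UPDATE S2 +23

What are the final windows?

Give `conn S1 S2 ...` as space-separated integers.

Answer: 22 78 29 38 19

Derivation:
Op 1: conn=62 S1=38 S2=38 S3=38 S4=38 blocked=[]
Op 2: conn=73 S1=38 S2=38 S3=38 S4=38 blocked=[]
Op 3: conn=73 S1=59 S2=38 S3=38 S4=38 blocked=[]
Op 4: conn=66 S1=59 S2=31 S3=38 S4=38 blocked=[]
Op 5: conn=51 S1=59 S2=16 S3=38 S4=38 blocked=[]
Op 6: conn=41 S1=59 S2=6 S3=38 S4=38 blocked=[]
Op 7: conn=41 S1=78 S2=6 S3=38 S4=38 blocked=[]
Op 8: conn=22 S1=78 S2=6 S3=38 S4=19 blocked=[]
Op 9: conn=22 S1=78 S2=29 S3=38 S4=19 blocked=[]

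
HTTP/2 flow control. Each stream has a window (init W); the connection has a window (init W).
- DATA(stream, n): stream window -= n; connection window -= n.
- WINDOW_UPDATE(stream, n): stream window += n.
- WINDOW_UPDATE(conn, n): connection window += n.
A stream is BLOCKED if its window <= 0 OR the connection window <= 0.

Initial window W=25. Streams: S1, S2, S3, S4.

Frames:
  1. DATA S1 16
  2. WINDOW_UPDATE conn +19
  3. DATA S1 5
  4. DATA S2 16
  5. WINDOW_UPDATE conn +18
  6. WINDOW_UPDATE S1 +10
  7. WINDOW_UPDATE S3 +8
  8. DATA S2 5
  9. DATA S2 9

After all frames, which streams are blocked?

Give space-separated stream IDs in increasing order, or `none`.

Op 1: conn=9 S1=9 S2=25 S3=25 S4=25 blocked=[]
Op 2: conn=28 S1=9 S2=25 S3=25 S4=25 blocked=[]
Op 3: conn=23 S1=4 S2=25 S3=25 S4=25 blocked=[]
Op 4: conn=7 S1=4 S2=9 S3=25 S4=25 blocked=[]
Op 5: conn=25 S1=4 S2=9 S3=25 S4=25 blocked=[]
Op 6: conn=25 S1=14 S2=9 S3=25 S4=25 blocked=[]
Op 7: conn=25 S1=14 S2=9 S3=33 S4=25 blocked=[]
Op 8: conn=20 S1=14 S2=4 S3=33 S4=25 blocked=[]
Op 9: conn=11 S1=14 S2=-5 S3=33 S4=25 blocked=[2]

Answer: S2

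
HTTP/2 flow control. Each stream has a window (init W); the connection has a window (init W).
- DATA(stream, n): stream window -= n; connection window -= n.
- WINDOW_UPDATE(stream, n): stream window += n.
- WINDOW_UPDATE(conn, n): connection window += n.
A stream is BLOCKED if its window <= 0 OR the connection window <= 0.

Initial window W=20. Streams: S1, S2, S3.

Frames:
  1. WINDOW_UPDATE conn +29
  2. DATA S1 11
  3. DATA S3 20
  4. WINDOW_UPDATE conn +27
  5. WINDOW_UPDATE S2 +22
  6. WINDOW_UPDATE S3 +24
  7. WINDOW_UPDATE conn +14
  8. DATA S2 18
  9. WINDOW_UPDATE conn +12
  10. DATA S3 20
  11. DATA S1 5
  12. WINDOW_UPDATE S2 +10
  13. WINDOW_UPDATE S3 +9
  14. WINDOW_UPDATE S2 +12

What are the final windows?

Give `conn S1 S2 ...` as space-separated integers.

Op 1: conn=49 S1=20 S2=20 S3=20 blocked=[]
Op 2: conn=38 S1=9 S2=20 S3=20 blocked=[]
Op 3: conn=18 S1=9 S2=20 S3=0 blocked=[3]
Op 4: conn=45 S1=9 S2=20 S3=0 blocked=[3]
Op 5: conn=45 S1=9 S2=42 S3=0 blocked=[3]
Op 6: conn=45 S1=9 S2=42 S3=24 blocked=[]
Op 7: conn=59 S1=9 S2=42 S3=24 blocked=[]
Op 8: conn=41 S1=9 S2=24 S3=24 blocked=[]
Op 9: conn=53 S1=9 S2=24 S3=24 blocked=[]
Op 10: conn=33 S1=9 S2=24 S3=4 blocked=[]
Op 11: conn=28 S1=4 S2=24 S3=4 blocked=[]
Op 12: conn=28 S1=4 S2=34 S3=4 blocked=[]
Op 13: conn=28 S1=4 S2=34 S3=13 blocked=[]
Op 14: conn=28 S1=4 S2=46 S3=13 blocked=[]

Answer: 28 4 46 13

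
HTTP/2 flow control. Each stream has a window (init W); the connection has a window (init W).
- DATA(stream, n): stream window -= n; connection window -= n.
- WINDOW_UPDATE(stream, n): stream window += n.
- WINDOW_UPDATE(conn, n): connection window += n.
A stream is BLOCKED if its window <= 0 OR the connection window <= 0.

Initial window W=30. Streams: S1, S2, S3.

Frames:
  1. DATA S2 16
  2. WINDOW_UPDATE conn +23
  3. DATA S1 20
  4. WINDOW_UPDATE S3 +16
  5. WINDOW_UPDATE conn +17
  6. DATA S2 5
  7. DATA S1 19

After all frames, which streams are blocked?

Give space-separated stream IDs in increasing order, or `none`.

Answer: S1

Derivation:
Op 1: conn=14 S1=30 S2=14 S3=30 blocked=[]
Op 2: conn=37 S1=30 S2=14 S3=30 blocked=[]
Op 3: conn=17 S1=10 S2=14 S3=30 blocked=[]
Op 4: conn=17 S1=10 S2=14 S3=46 blocked=[]
Op 5: conn=34 S1=10 S2=14 S3=46 blocked=[]
Op 6: conn=29 S1=10 S2=9 S3=46 blocked=[]
Op 7: conn=10 S1=-9 S2=9 S3=46 blocked=[1]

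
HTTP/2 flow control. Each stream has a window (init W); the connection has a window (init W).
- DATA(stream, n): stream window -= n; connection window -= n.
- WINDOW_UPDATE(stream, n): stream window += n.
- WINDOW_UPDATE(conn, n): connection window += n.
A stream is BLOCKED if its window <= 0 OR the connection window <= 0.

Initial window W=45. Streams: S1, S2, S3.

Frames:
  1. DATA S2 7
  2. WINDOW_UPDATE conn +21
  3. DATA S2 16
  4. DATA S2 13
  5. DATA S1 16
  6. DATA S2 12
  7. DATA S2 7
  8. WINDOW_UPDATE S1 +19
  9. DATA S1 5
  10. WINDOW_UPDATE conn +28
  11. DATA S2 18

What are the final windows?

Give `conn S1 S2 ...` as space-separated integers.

Answer: 0 43 -28 45

Derivation:
Op 1: conn=38 S1=45 S2=38 S3=45 blocked=[]
Op 2: conn=59 S1=45 S2=38 S3=45 blocked=[]
Op 3: conn=43 S1=45 S2=22 S3=45 blocked=[]
Op 4: conn=30 S1=45 S2=9 S3=45 blocked=[]
Op 5: conn=14 S1=29 S2=9 S3=45 blocked=[]
Op 6: conn=2 S1=29 S2=-3 S3=45 blocked=[2]
Op 7: conn=-5 S1=29 S2=-10 S3=45 blocked=[1, 2, 3]
Op 8: conn=-5 S1=48 S2=-10 S3=45 blocked=[1, 2, 3]
Op 9: conn=-10 S1=43 S2=-10 S3=45 blocked=[1, 2, 3]
Op 10: conn=18 S1=43 S2=-10 S3=45 blocked=[2]
Op 11: conn=0 S1=43 S2=-28 S3=45 blocked=[1, 2, 3]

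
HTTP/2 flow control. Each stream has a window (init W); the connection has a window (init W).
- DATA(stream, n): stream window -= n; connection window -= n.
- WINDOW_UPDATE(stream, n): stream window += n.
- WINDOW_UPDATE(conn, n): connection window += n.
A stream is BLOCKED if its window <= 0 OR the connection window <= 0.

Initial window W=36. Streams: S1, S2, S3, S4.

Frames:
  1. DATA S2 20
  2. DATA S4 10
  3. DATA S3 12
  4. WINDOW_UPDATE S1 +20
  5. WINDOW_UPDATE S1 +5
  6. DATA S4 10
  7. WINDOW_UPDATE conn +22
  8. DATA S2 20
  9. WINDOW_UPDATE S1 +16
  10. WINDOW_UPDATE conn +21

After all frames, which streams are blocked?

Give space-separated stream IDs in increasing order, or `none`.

Answer: S2

Derivation:
Op 1: conn=16 S1=36 S2=16 S3=36 S4=36 blocked=[]
Op 2: conn=6 S1=36 S2=16 S3=36 S4=26 blocked=[]
Op 3: conn=-6 S1=36 S2=16 S3=24 S4=26 blocked=[1, 2, 3, 4]
Op 4: conn=-6 S1=56 S2=16 S3=24 S4=26 blocked=[1, 2, 3, 4]
Op 5: conn=-6 S1=61 S2=16 S3=24 S4=26 blocked=[1, 2, 3, 4]
Op 6: conn=-16 S1=61 S2=16 S3=24 S4=16 blocked=[1, 2, 3, 4]
Op 7: conn=6 S1=61 S2=16 S3=24 S4=16 blocked=[]
Op 8: conn=-14 S1=61 S2=-4 S3=24 S4=16 blocked=[1, 2, 3, 4]
Op 9: conn=-14 S1=77 S2=-4 S3=24 S4=16 blocked=[1, 2, 3, 4]
Op 10: conn=7 S1=77 S2=-4 S3=24 S4=16 blocked=[2]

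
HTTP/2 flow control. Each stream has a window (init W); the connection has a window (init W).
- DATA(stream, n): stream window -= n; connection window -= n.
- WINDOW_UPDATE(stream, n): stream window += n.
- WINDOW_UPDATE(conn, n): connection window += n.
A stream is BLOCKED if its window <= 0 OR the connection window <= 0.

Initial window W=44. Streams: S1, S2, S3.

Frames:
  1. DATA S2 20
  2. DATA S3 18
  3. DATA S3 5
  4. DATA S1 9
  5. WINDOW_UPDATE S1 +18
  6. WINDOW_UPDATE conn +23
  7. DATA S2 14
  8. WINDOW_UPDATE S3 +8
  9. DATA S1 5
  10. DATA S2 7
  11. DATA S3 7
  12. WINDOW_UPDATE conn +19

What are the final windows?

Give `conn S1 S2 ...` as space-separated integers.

Op 1: conn=24 S1=44 S2=24 S3=44 blocked=[]
Op 2: conn=6 S1=44 S2=24 S3=26 blocked=[]
Op 3: conn=1 S1=44 S2=24 S3=21 blocked=[]
Op 4: conn=-8 S1=35 S2=24 S3=21 blocked=[1, 2, 3]
Op 5: conn=-8 S1=53 S2=24 S3=21 blocked=[1, 2, 3]
Op 6: conn=15 S1=53 S2=24 S3=21 blocked=[]
Op 7: conn=1 S1=53 S2=10 S3=21 blocked=[]
Op 8: conn=1 S1=53 S2=10 S3=29 blocked=[]
Op 9: conn=-4 S1=48 S2=10 S3=29 blocked=[1, 2, 3]
Op 10: conn=-11 S1=48 S2=3 S3=29 blocked=[1, 2, 3]
Op 11: conn=-18 S1=48 S2=3 S3=22 blocked=[1, 2, 3]
Op 12: conn=1 S1=48 S2=3 S3=22 blocked=[]

Answer: 1 48 3 22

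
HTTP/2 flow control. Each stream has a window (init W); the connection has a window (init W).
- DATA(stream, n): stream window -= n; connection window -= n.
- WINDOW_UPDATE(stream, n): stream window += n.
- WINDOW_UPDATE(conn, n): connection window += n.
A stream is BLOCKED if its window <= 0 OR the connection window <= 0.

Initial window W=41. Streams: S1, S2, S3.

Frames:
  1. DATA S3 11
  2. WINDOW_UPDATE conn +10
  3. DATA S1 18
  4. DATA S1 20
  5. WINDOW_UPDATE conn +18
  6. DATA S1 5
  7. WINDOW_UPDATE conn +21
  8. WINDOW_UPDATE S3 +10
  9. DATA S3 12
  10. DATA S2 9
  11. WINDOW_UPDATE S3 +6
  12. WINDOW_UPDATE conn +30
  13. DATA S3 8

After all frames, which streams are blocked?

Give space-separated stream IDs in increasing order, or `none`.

Op 1: conn=30 S1=41 S2=41 S3=30 blocked=[]
Op 2: conn=40 S1=41 S2=41 S3=30 blocked=[]
Op 3: conn=22 S1=23 S2=41 S3=30 blocked=[]
Op 4: conn=2 S1=3 S2=41 S3=30 blocked=[]
Op 5: conn=20 S1=3 S2=41 S3=30 blocked=[]
Op 6: conn=15 S1=-2 S2=41 S3=30 blocked=[1]
Op 7: conn=36 S1=-2 S2=41 S3=30 blocked=[1]
Op 8: conn=36 S1=-2 S2=41 S3=40 blocked=[1]
Op 9: conn=24 S1=-2 S2=41 S3=28 blocked=[1]
Op 10: conn=15 S1=-2 S2=32 S3=28 blocked=[1]
Op 11: conn=15 S1=-2 S2=32 S3=34 blocked=[1]
Op 12: conn=45 S1=-2 S2=32 S3=34 blocked=[1]
Op 13: conn=37 S1=-2 S2=32 S3=26 blocked=[1]

Answer: S1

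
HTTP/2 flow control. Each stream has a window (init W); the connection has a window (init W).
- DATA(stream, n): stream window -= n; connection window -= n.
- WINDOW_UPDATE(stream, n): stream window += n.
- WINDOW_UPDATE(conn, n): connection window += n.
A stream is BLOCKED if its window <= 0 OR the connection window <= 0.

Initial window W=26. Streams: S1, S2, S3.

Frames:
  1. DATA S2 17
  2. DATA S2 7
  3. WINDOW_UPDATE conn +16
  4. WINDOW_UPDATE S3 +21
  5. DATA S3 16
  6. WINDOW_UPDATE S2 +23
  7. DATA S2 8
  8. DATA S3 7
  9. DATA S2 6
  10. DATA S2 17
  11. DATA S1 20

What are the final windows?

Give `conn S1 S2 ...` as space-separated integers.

Answer: -56 6 -6 24

Derivation:
Op 1: conn=9 S1=26 S2=9 S3=26 blocked=[]
Op 2: conn=2 S1=26 S2=2 S3=26 blocked=[]
Op 3: conn=18 S1=26 S2=2 S3=26 blocked=[]
Op 4: conn=18 S1=26 S2=2 S3=47 blocked=[]
Op 5: conn=2 S1=26 S2=2 S3=31 blocked=[]
Op 6: conn=2 S1=26 S2=25 S3=31 blocked=[]
Op 7: conn=-6 S1=26 S2=17 S3=31 blocked=[1, 2, 3]
Op 8: conn=-13 S1=26 S2=17 S3=24 blocked=[1, 2, 3]
Op 9: conn=-19 S1=26 S2=11 S3=24 blocked=[1, 2, 3]
Op 10: conn=-36 S1=26 S2=-6 S3=24 blocked=[1, 2, 3]
Op 11: conn=-56 S1=6 S2=-6 S3=24 blocked=[1, 2, 3]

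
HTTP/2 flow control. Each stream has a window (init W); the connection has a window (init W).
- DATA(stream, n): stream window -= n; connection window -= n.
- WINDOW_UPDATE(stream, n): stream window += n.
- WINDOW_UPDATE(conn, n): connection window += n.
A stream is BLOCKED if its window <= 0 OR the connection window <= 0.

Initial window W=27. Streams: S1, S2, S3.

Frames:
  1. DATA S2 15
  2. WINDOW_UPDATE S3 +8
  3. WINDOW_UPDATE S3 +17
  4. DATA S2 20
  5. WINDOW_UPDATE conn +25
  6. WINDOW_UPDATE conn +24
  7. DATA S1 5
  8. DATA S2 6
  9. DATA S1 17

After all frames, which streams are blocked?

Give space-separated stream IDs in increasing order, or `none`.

Op 1: conn=12 S1=27 S2=12 S3=27 blocked=[]
Op 2: conn=12 S1=27 S2=12 S3=35 blocked=[]
Op 3: conn=12 S1=27 S2=12 S3=52 blocked=[]
Op 4: conn=-8 S1=27 S2=-8 S3=52 blocked=[1, 2, 3]
Op 5: conn=17 S1=27 S2=-8 S3=52 blocked=[2]
Op 6: conn=41 S1=27 S2=-8 S3=52 blocked=[2]
Op 7: conn=36 S1=22 S2=-8 S3=52 blocked=[2]
Op 8: conn=30 S1=22 S2=-14 S3=52 blocked=[2]
Op 9: conn=13 S1=5 S2=-14 S3=52 blocked=[2]

Answer: S2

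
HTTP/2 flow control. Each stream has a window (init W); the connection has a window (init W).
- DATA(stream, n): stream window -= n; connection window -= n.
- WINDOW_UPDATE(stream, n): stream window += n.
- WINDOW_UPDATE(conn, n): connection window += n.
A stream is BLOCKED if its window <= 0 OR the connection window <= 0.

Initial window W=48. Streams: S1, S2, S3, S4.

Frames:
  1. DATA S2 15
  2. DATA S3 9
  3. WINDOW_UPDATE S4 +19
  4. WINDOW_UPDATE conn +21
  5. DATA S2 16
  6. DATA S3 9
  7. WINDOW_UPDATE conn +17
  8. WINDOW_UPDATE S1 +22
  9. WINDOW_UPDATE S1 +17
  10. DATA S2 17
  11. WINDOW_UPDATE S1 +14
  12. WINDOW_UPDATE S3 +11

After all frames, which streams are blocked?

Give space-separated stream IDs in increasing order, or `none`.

Op 1: conn=33 S1=48 S2=33 S3=48 S4=48 blocked=[]
Op 2: conn=24 S1=48 S2=33 S3=39 S4=48 blocked=[]
Op 3: conn=24 S1=48 S2=33 S3=39 S4=67 blocked=[]
Op 4: conn=45 S1=48 S2=33 S3=39 S4=67 blocked=[]
Op 5: conn=29 S1=48 S2=17 S3=39 S4=67 blocked=[]
Op 6: conn=20 S1=48 S2=17 S3=30 S4=67 blocked=[]
Op 7: conn=37 S1=48 S2=17 S3=30 S4=67 blocked=[]
Op 8: conn=37 S1=70 S2=17 S3=30 S4=67 blocked=[]
Op 9: conn=37 S1=87 S2=17 S3=30 S4=67 blocked=[]
Op 10: conn=20 S1=87 S2=0 S3=30 S4=67 blocked=[2]
Op 11: conn=20 S1=101 S2=0 S3=30 S4=67 blocked=[2]
Op 12: conn=20 S1=101 S2=0 S3=41 S4=67 blocked=[2]

Answer: S2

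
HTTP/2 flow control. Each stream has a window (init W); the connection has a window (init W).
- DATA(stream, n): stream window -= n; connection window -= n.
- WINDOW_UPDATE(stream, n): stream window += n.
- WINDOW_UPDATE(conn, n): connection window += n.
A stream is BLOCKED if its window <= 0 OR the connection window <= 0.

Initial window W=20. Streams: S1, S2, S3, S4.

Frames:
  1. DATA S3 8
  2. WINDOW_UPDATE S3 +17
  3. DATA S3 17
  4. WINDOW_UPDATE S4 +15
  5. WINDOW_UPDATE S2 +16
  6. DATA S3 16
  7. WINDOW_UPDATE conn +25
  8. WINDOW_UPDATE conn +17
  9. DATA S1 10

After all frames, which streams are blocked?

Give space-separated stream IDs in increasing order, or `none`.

Answer: S3

Derivation:
Op 1: conn=12 S1=20 S2=20 S3=12 S4=20 blocked=[]
Op 2: conn=12 S1=20 S2=20 S3=29 S4=20 blocked=[]
Op 3: conn=-5 S1=20 S2=20 S3=12 S4=20 blocked=[1, 2, 3, 4]
Op 4: conn=-5 S1=20 S2=20 S3=12 S4=35 blocked=[1, 2, 3, 4]
Op 5: conn=-5 S1=20 S2=36 S3=12 S4=35 blocked=[1, 2, 3, 4]
Op 6: conn=-21 S1=20 S2=36 S3=-4 S4=35 blocked=[1, 2, 3, 4]
Op 7: conn=4 S1=20 S2=36 S3=-4 S4=35 blocked=[3]
Op 8: conn=21 S1=20 S2=36 S3=-4 S4=35 blocked=[3]
Op 9: conn=11 S1=10 S2=36 S3=-4 S4=35 blocked=[3]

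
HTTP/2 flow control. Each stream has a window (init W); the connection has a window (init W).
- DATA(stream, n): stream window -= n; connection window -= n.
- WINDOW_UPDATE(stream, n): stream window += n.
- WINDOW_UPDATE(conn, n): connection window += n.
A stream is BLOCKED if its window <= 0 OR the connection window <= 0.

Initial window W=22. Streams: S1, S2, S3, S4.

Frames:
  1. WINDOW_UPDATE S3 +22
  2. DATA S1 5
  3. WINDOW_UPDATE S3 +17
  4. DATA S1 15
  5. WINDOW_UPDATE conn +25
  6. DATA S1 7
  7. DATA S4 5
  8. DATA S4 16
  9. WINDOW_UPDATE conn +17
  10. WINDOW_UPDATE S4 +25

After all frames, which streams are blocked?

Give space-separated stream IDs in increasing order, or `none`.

Op 1: conn=22 S1=22 S2=22 S3=44 S4=22 blocked=[]
Op 2: conn=17 S1=17 S2=22 S3=44 S4=22 blocked=[]
Op 3: conn=17 S1=17 S2=22 S3=61 S4=22 blocked=[]
Op 4: conn=2 S1=2 S2=22 S3=61 S4=22 blocked=[]
Op 5: conn=27 S1=2 S2=22 S3=61 S4=22 blocked=[]
Op 6: conn=20 S1=-5 S2=22 S3=61 S4=22 blocked=[1]
Op 7: conn=15 S1=-5 S2=22 S3=61 S4=17 blocked=[1]
Op 8: conn=-1 S1=-5 S2=22 S3=61 S4=1 blocked=[1, 2, 3, 4]
Op 9: conn=16 S1=-5 S2=22 S3=61 S4=1 blocked=[1]
Op 10: conn=16 S1=-5 S2=22 S3=61 S4=26 blocked=[1]

Answer: S1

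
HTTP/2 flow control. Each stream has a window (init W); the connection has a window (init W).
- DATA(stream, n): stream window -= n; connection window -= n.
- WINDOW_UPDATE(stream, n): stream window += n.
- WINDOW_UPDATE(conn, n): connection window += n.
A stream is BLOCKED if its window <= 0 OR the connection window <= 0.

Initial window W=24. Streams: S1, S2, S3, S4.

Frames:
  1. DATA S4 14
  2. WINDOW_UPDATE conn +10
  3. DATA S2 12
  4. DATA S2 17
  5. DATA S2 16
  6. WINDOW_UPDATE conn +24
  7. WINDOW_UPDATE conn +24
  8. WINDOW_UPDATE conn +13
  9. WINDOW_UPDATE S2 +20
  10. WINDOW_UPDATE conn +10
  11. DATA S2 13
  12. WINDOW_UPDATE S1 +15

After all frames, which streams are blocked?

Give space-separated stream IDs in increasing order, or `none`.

Answer: S2

Derivation:
Op 1: conn=10 S1=24 S2=24 S3=24 S4=10 blocked=[]
Op 2: conn=20 S1=24 S2=24 S3=24 S4=10 blocked=[]
Op 3: conn=8 S1=24 S2=12 S3=24 S4=10 blocked=[]
Op 4: conn=-9 S1=24 S2=-5 S3=24 S4=10 blocked=[1, 2, 3, 4]
Op 5: conn=-25 S1=24 S2=-21 S3=24 S4=10 blocked=[1, 2, 3, 4]
Op 6: conn=-1 S1=24 S2=-21 S3=24 S4=10 blocked=[1, 2, 3, 4]
Op 7: conn=23 S1=24 S2=-21 S3=24 S4=10 blocked=[2]
Op 8: conn=36 S1=24 S2=-21 S3=24 S4=10 blocked=[2]
Op 9: conn=36 S1=24 S2=-1 S3=24 S4=10 blocked=[2]
Op 10: conn=46 S1=24 S2=-1 S3=24 S4=10 blocked=[2]
Op 11: conn=33 S1=24 S2=-14 S3=24 S4=10 blocked=[2]
Op 12: conn=33 S1=39 S2=-14 S3=24 S4=10 blocked=[2]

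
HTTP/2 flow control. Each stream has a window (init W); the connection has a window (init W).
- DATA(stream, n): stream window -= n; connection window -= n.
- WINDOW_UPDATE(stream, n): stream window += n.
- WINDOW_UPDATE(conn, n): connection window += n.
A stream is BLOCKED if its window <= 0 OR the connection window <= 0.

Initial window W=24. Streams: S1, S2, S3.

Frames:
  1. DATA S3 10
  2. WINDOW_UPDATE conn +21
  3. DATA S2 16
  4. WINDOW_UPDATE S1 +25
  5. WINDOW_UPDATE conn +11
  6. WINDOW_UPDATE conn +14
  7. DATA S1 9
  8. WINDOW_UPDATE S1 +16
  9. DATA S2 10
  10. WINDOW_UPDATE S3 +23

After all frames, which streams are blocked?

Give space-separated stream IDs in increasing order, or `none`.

Answer: S2

Derivation:
Op 1: conn=14 S1=24 S2=24 S3=14 blocked=[]
Op 2: conn=35 S1=24 S2=24 S3=14 blocked=[]
Op 3: conn=19 S1=24 S2=8 S3=14 blocked=[]
Op 4: conn=19 S1=49 S2=8 S3=14 blocked=[]
Op 5: conn=30 S1=49 S2=8 S3=14 blocked=[]
Op 6: conn=44 S1=49 S2=8 S3=14 blocked=[]
Op 7: conn=35 S1=40 S2=8 S3=14 blocked=[]
Op 8: conn=35 S1=56 S2=8 S3=14 blocked=[]
Op 9: conn=25 S1=56 S2=-2 S3=14 blocked=[2]
Op 10: conn=25 S1=56 S2=-2 S3=37 blocked=[2]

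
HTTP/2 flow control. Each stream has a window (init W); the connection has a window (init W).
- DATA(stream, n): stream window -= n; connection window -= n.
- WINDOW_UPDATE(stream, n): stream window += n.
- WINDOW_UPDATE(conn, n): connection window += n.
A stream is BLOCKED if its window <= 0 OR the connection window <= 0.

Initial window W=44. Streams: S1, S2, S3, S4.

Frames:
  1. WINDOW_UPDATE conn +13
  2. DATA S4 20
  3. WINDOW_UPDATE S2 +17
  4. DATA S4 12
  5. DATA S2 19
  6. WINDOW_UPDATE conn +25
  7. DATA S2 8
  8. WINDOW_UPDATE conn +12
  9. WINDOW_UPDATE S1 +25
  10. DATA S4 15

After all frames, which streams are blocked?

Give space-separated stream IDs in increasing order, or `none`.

Answer: S4

Derivation:
Op 1: conn=57 S1=44 S2=44 S3=44 S4=44 blocked=[]
Op 2: conn=37 S1=44 S2=44 S3=44 S4=24 blocked=[]
Op 3: conn=37 S1=44 S2=61 S3=44 S4=24 blocked=[]
Op 4: conn=25 S1=44 S2=61 S3=44 S4=12 blocked=[]
Op 5: conn=6 S1=44 S2=42 S3=44 S4=12 blocked=[]
Op 6: conn=31 S1=44 S2=42 S3=44 S4=12 blocked=[]
Op 7: conn=23 S1=44 S2=34 S3=44 S4=12 blocked=[]
Op 8: conn=35 S1=44 S2=34 S3=44 S4=12 blocked=[]
Op 9: conn=35 S1=69 S2=34 S3=44 S4=12 blocked=[]
Op 10: conn=20 S1=69 S2=34 S3=44 S4=-3 blocked=[4]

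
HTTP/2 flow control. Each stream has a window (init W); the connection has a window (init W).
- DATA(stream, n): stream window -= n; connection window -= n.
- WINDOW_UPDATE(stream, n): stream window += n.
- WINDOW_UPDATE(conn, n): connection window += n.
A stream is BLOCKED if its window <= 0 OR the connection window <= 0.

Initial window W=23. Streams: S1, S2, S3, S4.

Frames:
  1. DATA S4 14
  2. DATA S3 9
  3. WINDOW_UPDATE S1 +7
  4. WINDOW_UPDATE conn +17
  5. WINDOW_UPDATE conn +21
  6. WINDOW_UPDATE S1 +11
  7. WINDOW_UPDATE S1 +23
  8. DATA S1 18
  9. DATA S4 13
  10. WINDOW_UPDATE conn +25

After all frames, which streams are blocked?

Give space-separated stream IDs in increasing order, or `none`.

Answer: S4

Derivation:
Op 1: conn=9 S1=23 S2=23 S3=23 S4=9 blocked=[]
Op 2: conn=0 S1=23 S2=23 S3=14 S4=9 blocked=[1, 2, 3, 4]
Op 3: conn=0 S1=30 S2=23 S3=14 S4=9 blocked=[1, 2, 3, 4]
Op 4: conn=17 S1=30 S2=23 S3=14 S4=9 blocked=[]
Op 5: conn=38 S1=30 S2=23 S3=14 S4=9 blocked=[]
Op 6: conn=38 S1=41 S2=23 S3=14 S4=9 blocked=[]
Op 7: conn=38 S1=64 S2=23 S3=14 S4=9 blocked=[]
Op 8: conn=20 S1=46 S2=23 S3=14 S4=9 blocked=[]
Op 9: conn=7 S1=46 S2=23 S3=14 S4=-4 blocked=[4]
Op 10: conn=32 S1=46 S2=23 S3=14 S4=-4 blocked=[4]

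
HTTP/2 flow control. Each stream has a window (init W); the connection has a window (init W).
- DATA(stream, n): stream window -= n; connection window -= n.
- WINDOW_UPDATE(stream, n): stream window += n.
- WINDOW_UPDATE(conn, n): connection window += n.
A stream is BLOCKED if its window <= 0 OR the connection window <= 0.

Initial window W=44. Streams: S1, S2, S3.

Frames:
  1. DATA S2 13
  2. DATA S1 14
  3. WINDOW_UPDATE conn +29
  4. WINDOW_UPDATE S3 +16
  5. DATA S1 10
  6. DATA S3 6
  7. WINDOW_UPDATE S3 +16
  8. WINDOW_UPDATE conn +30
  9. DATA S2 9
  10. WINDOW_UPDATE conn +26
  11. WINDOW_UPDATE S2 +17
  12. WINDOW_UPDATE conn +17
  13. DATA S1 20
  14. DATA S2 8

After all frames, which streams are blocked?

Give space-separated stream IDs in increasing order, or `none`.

Op 1: conn=31 S1=44 S2=31 S3=44 blocked=[]
Op 2: conn=17 S1=30 S2=31 S3=44 blocked=[]
Op 3: conn=46 S1=30 S2=31 S3=44 blocked=[]
Op 4: conn=46 S1=30 S2=31 S3=60 blocked=[]
Op 5: conn=36 S1=20 S2=31 S3=60 blocked=[]
Op 6: conn=30 S1=20 S2=31 S3=54 blocked=[]
Op 7: conn=30 S1=20 S2=31 S3=70 blocked=[]
Op 8: conn=60 S1=20 S2=31 S3=70 blocked=[]
Op 9: conn=51 S1=20 S2=22 S3=70 blocked=[]
Op 10: conn=77 S1=20 S2=22 S3=70 blocked=[]
Op 11: conn=77 S1=20 S2=39 S3=70 blocked=[]
Op 12: conn=94 S1=20 S2=39 S3=70 blocked=[]
Op 13: conn=74 S1=0 S2=39 S3=70 blocked=[1]
Op 14: conn=66 S1=0 S2=31 S3=70 blocked=[1]

Answer: S1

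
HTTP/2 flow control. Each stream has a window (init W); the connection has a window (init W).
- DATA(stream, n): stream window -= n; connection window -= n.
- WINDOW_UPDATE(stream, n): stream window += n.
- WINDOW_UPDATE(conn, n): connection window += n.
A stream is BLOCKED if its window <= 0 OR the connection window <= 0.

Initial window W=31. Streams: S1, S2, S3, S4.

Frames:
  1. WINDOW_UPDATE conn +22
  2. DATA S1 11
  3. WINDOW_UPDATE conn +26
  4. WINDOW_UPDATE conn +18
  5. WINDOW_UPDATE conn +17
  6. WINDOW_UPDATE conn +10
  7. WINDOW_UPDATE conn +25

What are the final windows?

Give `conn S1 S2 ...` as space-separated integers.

Op 1: conn=53 S1=31 S2=31 S3=31 S4=31 blocked=[]
Op 2: conn=42 S1=20 S2=31 S3=31 S4=31 blocked=[]
Op 3: conn=68 S1=20 S2=31 S3=31 S4=31 blocked=[]
Op 4: conn=86 S1=20 S2=31 S3=31 S4=31 blocked=[]
Op 5: conn=103 S1=20 S2=31 S3=31 S4=31 blocked=[]
Op 6: conn=113 S1=20 S2=31 S3=31 S4=31 blocked=[]
Op 7: conn=138 S1=20 S2=31 S3=31 S4=31 blocked=[]

Answer: 138 20 31 31 31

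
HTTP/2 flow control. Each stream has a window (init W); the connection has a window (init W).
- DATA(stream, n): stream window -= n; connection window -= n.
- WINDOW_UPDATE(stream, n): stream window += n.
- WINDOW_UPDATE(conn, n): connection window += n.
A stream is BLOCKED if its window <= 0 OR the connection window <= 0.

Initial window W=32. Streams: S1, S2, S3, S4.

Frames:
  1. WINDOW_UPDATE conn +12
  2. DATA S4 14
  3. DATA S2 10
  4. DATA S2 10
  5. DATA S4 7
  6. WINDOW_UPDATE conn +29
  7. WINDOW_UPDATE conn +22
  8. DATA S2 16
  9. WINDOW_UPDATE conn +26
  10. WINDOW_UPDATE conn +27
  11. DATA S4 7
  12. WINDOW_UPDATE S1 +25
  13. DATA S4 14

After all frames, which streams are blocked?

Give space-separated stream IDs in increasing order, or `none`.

Answer: S2 S4

Derivation:
Op 1: conn=44 S1=32 S2=32 S3=32 S4=32 blocked=[]
Op 2: conn=30 S1=32 S2=32 S3=32 S4=18 blocked=[]
Op 3: conn=20 S1=32 S2=22 S3=32 S4=18 blocked=[]
Op 4: conn=10 S1=32 S2=12 S3=32 S4=18 blocked=[]
Op 5: conn=3 S1=32 S2=12 S3=32 S4=11 blocked=[]
Op 6: conn=32 S1=32 S2=12 S3=32 S4=11 blocked=[]
Op 7: conn=54 S1=32 S2=12 S3=32 S4=11 blocked=[]
Op 8: conn=38 S1=32 S2=-4 S3=32 S4=11 blocked=[2]
Op 9: conn=64 S1=32 S2=-4 S3=32 S4=11 blocked=[2]
Op 10: conn=91 S1=32 S2=-4 S3=32 S4=11 blocked=[2]
Op 11: conn=84 S1=32 S2=-4 S3=32 S4=4 blocked=[2]
Op 12: conn=84 S1=57 S2=-4 S3=32 S4=4 blocked=[2]
Op 13: conn=70 S1=57 S2=-4 S3=32 S4=-10 blocked=[2, 4]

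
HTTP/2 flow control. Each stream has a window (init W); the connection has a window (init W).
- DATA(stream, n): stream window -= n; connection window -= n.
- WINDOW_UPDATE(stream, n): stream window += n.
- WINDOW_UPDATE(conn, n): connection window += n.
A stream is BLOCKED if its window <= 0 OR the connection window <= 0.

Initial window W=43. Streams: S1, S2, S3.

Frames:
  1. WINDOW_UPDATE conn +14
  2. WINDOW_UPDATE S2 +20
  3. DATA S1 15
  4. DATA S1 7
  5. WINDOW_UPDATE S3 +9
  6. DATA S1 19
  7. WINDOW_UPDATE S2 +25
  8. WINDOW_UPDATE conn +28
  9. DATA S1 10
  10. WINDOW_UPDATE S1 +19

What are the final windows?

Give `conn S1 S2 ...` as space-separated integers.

Answer: 34 11 88 52

Derivation:
Op 1: conn=57 S1=43 S2=43 S3=43 blocked=[]
Op 2: conn=57 S1=43 S2=63 S3=43 blocked=[]
Op 3: conn=42 S1=28 S2=63 S3=43 blocked=[]
Op 4: conn=35 S1=21 S2=63 S3=43 blocked=[]
Op 5: conn=35 S1=21 S2=63 S3=52 blocked=[]
Op 6: conn=16 S1=2 S2=63 S3=52 blocked=[]
Op 7: conn=16 S1=2 S2=88 S3=52 blocked=[]
Op 8: conn=44 S1=2 S2=88 S3=52 blocked=[]
Op 9: conn=34 S1=-8 S2=88 S3=52 blocked=[1]
Op 10: conn=34 S1=11 S2=88 S3=52 blocked=[]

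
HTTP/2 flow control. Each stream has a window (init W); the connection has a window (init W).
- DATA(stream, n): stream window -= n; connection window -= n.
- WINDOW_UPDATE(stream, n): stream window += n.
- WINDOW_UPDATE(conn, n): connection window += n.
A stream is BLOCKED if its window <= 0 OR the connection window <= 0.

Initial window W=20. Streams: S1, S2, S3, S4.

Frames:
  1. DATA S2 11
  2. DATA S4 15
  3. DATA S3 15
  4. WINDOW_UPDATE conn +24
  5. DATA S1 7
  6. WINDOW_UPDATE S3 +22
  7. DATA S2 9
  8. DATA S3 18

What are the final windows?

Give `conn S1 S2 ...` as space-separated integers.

Op 1: conn=9 S1=20 S2=9 S3=20 S4=20 blocked=[]
Op 2: conn=-6 S1=20 S2=9 S3=20 S4=5 blocked=[1, 2, 3, 4]
Op 3: conn=-21 S1=20 S2=9 S3=5 S4=5 blocked=[1, 2, 3, 4]
Op 4: conn=3 S1=20 S2=9 S3=5 S4=5 blocked=[]
Op 5: conn=-4 S1=13 S2=9 S3=5 S4=5 blocked=[1, 2, 3, 4]
Op 6: conn=-4 S1=13 S2=9 S3=27 S4=5 blocked=[1, 2, 3, 4]
Op 7: conn=-13 S1=13 S2=0 S3=27 S4=5 blocked=[1, 2, 3, 4]
Op 8: conn=-31 S1=13 S2=0 S3=9 S4=5 blocked=[1, 2, 3, 4]

Answer: -31 13 0 9 5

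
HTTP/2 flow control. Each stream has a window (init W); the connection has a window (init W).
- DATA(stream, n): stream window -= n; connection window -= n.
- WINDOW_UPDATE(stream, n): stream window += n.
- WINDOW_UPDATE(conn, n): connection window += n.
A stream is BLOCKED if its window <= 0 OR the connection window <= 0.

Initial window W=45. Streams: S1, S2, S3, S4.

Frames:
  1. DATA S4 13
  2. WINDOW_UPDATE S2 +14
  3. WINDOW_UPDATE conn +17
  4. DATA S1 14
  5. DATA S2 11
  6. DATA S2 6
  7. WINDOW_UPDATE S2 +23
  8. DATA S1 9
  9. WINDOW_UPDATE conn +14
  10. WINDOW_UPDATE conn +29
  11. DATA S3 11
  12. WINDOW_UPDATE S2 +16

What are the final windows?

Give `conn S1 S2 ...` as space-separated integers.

Op 1: conn=32 S1=45 S2=45 S3=45 S4=32 blocked=[]
Op 2: conn=32 S1=45 S2=59 S3=45 S4=32 blocked=[]
Op 3: conn=49 S1=45 S2=59 S3=45 S4=32 blocked=[]
Op 4: conn=35 S1=31 S2=59 S3=45 S4=32 blocked=[]
Op 5: conn=24 S1=31 S2=48 S3=45 S4=32 blocked=[]
Op 6: conn=18 S1=31 S2=42 S3=45 S4=32 blocked=[]
Op 7: conn=18 S1=31 S2=65 S3=45 S4=32 blocked=[]
Op 8: conn=9 S1=22 S2=65 S3=45 S4=32 blocked=[]
Op 9: conn=23 S1=22 S2=65 S3=45 S4=32 blocked=[]
Op 10: conn=52 S1=22 S2=65 S3=45 S4=32 blocked=[]
Op 11: conn=41 S1=22 S2=65 S3=34 S4=32 blocked=[]
Op 12: conn=41 S1=22 S2=81 S3=34 S4=32 blocked=[]

Answer: 41 22 81 34 32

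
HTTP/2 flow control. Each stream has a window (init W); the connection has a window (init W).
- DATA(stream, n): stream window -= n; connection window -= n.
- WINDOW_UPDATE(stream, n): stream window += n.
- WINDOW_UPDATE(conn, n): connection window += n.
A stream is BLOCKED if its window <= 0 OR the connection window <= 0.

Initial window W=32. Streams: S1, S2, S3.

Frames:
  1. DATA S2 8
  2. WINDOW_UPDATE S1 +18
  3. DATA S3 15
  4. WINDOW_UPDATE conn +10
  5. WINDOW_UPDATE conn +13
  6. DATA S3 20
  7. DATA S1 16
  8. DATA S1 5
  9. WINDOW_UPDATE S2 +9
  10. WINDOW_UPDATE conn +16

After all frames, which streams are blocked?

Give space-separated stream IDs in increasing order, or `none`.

Answer: S3

Derivation:
Op 1: conn=24 S1=32 S2=24 S3=32 blocked=[]
Op 2: conn=24 S1=50 S2=24 S3=32 blocked=[]
Op 3: conn=9 S1=50 S2=24 S3=17 blocked=[]
Op 4: conn=19 S1=50 S2=24 S3=17 blocked=[]
Op 5: conn=32 S1=50 S2=24 S3=17 blocked=[]
Op 6: conn=12 S1=50 S2=24 S3=-3 blocked=[3]
Op 7: conn=-4 S1=34 S2=24 S3=-3 blocked=[1, 2, 3]
Op 8: conn=-9 S1=29 S2=24 S3=-3 blocked=[1, 2, 3]
Op 9: conn=-9 S1=29 S2=33 S3=-3 blocked=[1, 2, 3]
Op 10: conn=7 S1=29 S2=33 S3=-3 blocked=[3]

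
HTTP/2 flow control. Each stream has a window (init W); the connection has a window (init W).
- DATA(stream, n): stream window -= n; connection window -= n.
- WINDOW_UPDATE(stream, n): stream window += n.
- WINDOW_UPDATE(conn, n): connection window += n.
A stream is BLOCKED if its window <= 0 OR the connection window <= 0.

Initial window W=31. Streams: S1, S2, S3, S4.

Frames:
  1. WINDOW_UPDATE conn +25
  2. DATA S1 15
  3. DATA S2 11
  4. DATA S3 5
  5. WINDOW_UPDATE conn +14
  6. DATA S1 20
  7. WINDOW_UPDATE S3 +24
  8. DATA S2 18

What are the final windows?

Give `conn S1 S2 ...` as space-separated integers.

Answer: 1 -4 2 50 31

Derivation:
Op 1: conn=56 S1=31 S2=31 S3=31 S4=31 blocked=[]
Op 2: conn=41 S1=16 S2=31 S3=31 S4=31 blocked=[]
Op 3: conn=30 S1=16 S2=20 S3=31 S4=31 blocked=[]
Op 4: conn=25 S1=16 S2=20 S3=26 S4=31 blocked=[]
Op 5: conn=39 S1=16 S2=20 S3=26 S4=31 blocked=[]
Op 6: conn=19 S1=-4 S2=20 S3=26 S4=31 blocked=[1]
Op 7: conn=19 S1=-4 S2=20 S3=50 S4=31 blocked=[1]
Op 8: conn=1 S1=-4 S2=2 S3=50 S4=31 blocked=[1]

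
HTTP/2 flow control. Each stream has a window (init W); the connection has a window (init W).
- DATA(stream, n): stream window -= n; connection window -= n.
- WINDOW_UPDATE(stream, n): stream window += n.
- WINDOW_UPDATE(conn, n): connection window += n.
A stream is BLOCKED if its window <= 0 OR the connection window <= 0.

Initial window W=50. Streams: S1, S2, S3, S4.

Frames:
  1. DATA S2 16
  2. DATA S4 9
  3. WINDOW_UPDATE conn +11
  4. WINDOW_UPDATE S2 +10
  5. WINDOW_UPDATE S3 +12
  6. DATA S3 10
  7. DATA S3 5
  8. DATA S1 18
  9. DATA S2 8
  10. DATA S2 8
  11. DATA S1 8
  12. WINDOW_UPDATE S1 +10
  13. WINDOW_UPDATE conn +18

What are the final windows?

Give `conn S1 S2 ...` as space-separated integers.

Answer: -3 34 28 47 41

Derivation:
Op 1: conn=34 S1=50 S2=34 S3=50 S4=50 blocked=[]
Op 2: conn=25 S1=50 S2=34 S3=50 S4=41 blocked=[]
Op 3: conn=36 S1=50 S2=34 S3=50 S4=41 blocked=[]
Op 4: conn=36 S1=50 S2=44 S3=50 S4=41 blocked=[]
Op 5: conn=36 S1=50 S2=44 S3=62 S4=41 blocked=[]
Op 6: conn=26 S1=50 S2=44 S3=52 S4=41 blocked=[]
Op 7: conn=21 S1=50 S2=44 S3=47 S4=41 blocked=[]
Op 8: conn=3 S1=32 S2=44 S3=47 S4=41 blocked=[]
Op 9: conn=-5 S1=32 S2=36 S3=47 S4=41 blocked=[1, 2, 3, 4]
Op 10: conn=-13 S1=32 S2=28 S3=47 S4=41 blocked=[1, 2, 3, 4]
Op 11: conn=-21 S1=24 S2=28 S3=47 S4=41 blocked=[1, 2, 3, 4]
Op 12: conn=-21 S1=34 S2=28 S3=47 S4=41 blocked=[1, 2, 3, 4]
Op 13: conn=-3 S1=34 S2=28 S3=47 S4=41 blocked=[1, 2, 3, 4]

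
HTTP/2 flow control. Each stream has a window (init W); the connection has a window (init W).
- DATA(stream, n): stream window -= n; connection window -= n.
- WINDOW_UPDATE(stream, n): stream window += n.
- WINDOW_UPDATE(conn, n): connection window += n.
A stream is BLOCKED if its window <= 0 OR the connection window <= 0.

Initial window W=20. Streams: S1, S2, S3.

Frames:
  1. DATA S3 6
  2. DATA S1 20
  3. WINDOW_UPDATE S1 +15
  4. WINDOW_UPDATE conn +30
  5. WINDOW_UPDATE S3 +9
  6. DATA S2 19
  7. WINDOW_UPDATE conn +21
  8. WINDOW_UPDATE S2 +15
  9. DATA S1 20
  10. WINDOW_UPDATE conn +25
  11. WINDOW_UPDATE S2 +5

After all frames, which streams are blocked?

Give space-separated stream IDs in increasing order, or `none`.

Op 1: conn=14 S1=20 S2=20 S3=14 blocked=[]
Op 2: conn=-6 S1=0 S2=20 S3=14 blocked=[1, 2, 3]
Op 3: conn=-6 S1=15 S2=20 S3=14 blocked=[1, 2, 3]
Op 4: conn=24 S1=15 S2=20 S3=14 blocked=[]
Op 5: conn=24 S1=15 S2=20 S3=23 blocked=[]
Op 6: conn=5 S1=15 S2=1 S3=23 blocked=[]
Op 7: conn=26 S1=15 S2=1 S3=23 blocked=[]
Op 8: conn=26 S1=15 S2=16 S3=23 blocked=[]
Op 9: conn=6 S1=-5 S2=16 S3=23 blocked=[1]
Op 10: conn=31 S1=-5 S2=16 S3=23 blocked=[1]
Op 11: conn=31 S1=-5 S2=21 S3=23 blocked=[1]

Answer: S1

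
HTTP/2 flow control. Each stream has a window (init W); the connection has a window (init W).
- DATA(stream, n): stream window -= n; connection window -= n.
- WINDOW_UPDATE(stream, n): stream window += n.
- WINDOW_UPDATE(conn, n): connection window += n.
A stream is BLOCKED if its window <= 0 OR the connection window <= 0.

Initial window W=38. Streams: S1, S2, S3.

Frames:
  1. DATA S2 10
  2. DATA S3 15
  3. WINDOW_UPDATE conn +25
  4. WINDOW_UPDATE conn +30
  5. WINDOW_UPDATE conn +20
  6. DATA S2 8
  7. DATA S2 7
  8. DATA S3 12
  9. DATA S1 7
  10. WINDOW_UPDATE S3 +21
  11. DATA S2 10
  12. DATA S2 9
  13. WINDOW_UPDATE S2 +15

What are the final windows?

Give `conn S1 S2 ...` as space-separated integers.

Op 1: conn=28 S1=38 S2=28 S3=38 blocked=[]
Op 2: conn=13 S1=38 S2=28 S3=23 blocked=[]
Op 3: conn=38 S1=38 S2=28 S3=23 blocked=[]
Op 4: conn=68 S1=38 S2=28 S3=23 blocked=[]
Op 5: conn=88 S1=38 S2=28 S3=23 blocked=[]
Op 6: conn=80 S1=38 S2=20 S3=23 blocked=[]
Op 7: conn=73 S1=38 S2=13 S3=23 blocked=[]
Op 8: conn=61 S1=38 S2=13 S3=11 blocked=[]
Op 9: conn=54 S1=31 S2=13 S3=11 blocked=[]
Op 10: conn=54 S1=31 S2=13 S3=32 blocked=[]
Op 11: conn=44 S1=31 S2=3 S3=32 blocked=[]
Op 12: conn=35 S1=31 S2=-6 S3=32 blocked=[2]
Op 13: conn=35 S1=31 S2=9 S3=32 blocked=[]

Answer: 35 31 9 32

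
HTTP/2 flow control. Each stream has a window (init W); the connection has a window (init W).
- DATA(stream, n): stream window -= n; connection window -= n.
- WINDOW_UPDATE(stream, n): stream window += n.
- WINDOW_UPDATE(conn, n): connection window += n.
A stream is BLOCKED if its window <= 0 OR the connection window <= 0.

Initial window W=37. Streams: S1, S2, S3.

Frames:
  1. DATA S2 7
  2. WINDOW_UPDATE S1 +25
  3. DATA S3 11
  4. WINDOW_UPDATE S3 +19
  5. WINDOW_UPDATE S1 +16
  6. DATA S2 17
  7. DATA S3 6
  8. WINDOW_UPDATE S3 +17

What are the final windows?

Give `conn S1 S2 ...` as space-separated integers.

Answer: -4 78 13 56

Derivation:
Op 1: conn=30 S1=37 S2=30 S3=37 blocked=[]
Op 2: conn=30 S1=62 S2=30 S3=37 blocked=[]
Op 3: conn=19 S1=62 S2=30 S3=26 blocked=[]
Op 4: conn=19 S1=62 S2=30 S3=45 blocked=[]
Op 5: conn=19 S1=78 S2=30 S3=45 blocked=[]
Op 6: conn=2 S1=78 S2=13 S3=45 blocked=[]
Op 7: conn=-4 S1=78 S2=13 S3=39 blocked=[1, 2, 3]
Op 8: conn=-4 S1=78 S2=13 S3=56 blocked=[1, 2, 3]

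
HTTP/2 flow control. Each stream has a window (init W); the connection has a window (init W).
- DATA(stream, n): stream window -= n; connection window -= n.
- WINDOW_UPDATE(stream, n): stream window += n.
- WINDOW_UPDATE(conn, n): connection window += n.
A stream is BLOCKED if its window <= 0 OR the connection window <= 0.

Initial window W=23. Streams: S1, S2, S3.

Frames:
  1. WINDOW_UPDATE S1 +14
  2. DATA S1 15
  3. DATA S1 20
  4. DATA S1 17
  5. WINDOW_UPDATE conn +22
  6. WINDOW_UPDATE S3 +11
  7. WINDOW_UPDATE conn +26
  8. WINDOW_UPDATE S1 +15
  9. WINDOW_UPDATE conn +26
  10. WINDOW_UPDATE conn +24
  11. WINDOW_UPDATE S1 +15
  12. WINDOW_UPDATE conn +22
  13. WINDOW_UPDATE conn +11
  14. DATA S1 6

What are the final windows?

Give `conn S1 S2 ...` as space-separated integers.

Answer: 96 9 23 34

Derivation:
Op 1: conn=23 S1=37 S2=23 S3=23 blocked=[]
Op 2: conn=8 S1=22 S2=23 S3=23 blocked=[]
Op 3: conn=-12 S1=2 S2=23 S3=23 blocked=[1, 2, 3]
Op 4: conn=-29 S1=-15 S2=23 S3=23 blocked=[1, 2, 3]
Op 5: conn=-7 S1=-15 S2=23 S3=23 blocked=[1, 2, 3]
Op 6: conn=-7 S1=-15 S2=23 S3=34 blocked=[1, 2, 3]
Op 7: conn=19 S1=-15 S2=23 S3=34 blocked=[1]
Op 8: conn=19 S1=0 S2=23 S3=34 blocked=[1]
Op 9: conn=45 S1=0 S2=23 S3=34 blocked=[1]
Op 10: conn=69 S1=0 S2=23 S3=34 blocked=[1]
Op 11: conn=69 S1=15 S2=23 S3=34 blocked=[]
Op 12: conn=91 S1=15 S2=23 S3=34 blocked=[]
Op 13: conn=102 S1=15 S2=23 S3=34 blocked=[]
Op 14: conn=96 S1=9 S2=23 S3=34 blocked=[]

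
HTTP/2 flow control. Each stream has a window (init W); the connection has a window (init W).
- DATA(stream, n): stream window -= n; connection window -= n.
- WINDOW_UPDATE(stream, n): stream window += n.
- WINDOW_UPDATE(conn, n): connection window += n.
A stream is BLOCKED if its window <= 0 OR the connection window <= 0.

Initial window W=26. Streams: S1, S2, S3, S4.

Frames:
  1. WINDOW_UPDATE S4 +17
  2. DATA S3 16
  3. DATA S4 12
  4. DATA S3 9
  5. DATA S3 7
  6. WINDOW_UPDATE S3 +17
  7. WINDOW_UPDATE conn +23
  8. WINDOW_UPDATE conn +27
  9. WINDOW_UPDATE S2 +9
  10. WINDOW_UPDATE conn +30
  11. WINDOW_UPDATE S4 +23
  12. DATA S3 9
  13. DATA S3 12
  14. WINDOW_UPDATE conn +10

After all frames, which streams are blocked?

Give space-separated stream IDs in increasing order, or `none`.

Answer: S3

Derivation:
Op 1: conn=26 S1=26 S2=26 S3=26 S4=43 blocked=[]
Op 2: conn=10 S1=26 S2=26 S3=10 S4=43 blocked=[]
Op 3: conn=-2 S1=26 S2=26 S3=10 S4=31 blocked=[1, 2, 3, 4]
Op 4: conn=-11 S1=26 S2=26 S3=1 S4=31 blocked=[1, 2, 3, 4]
Op 5: conn=-18 S1=26 S2=26 S3=-6 S4=31 blocked=[1, 2, 3, 4]
Op 6: conn=-18 S1=26 S2=26 S3=11 S4=31 blocked=[1, 2, 3, 4]
Op 7: conn=5 S1=26 S2=26 S3=11 S4=31 blocked=[]
Op 8: conn=32 S1=26 S2=26 S3=11 S4=31 blocked=[]
Op 9: conn=32 S1=26 S2=35 S3=11 S4=31 blocked=[]
Op 10: conn=62 S1=26 S2=35 S3=11 S4=31 blocked=[]
Op 11: conn=62 S1=26 S2=35 S3=11 S4=54 blocked=[]
Op 12: conn=53 S1=26 S2=35 S3=2 S4=54 blocked=[]
Op 13: conn=41 S1=26 S2=35 S3=-10 S4=54 blocked=[3]
Op 14: conn=51 S1=26 S2=35 S3=-10 S4=54 blocked=[3]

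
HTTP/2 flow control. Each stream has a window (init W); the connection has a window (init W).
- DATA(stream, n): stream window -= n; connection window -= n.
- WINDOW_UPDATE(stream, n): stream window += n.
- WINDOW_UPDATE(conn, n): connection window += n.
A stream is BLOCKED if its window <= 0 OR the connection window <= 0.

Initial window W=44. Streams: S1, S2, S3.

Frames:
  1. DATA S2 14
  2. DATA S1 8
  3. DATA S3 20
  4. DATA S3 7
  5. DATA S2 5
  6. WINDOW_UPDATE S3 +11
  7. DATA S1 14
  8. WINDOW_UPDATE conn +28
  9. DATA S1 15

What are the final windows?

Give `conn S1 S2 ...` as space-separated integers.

Answer: -11 7 25 28

Derivation:
Op 1: conn=30 S1=44 S2=30 S3=44 blocked=[]
Op 2: conn=22 S1=36 S2=30 S3=44 blocked=[]
Op 3: conn=2 S1=36 S2=30 S3=24 blocked=[]
Op 4: conn=-5 S1=36 S2=30 S3=17 blocked=[1, 2, 3]
Op 5: conn=-10 S1=36 S2=25 S3=17 blocked=[1, 2, 3]
Op 6: conn=-10 S1=36 S2=25 S3=28 blocked=[1, 2, 3]
Op 7: conn=-24 S1=22 S2=25 S3=28 blocked=[1, 2, 3]
Op 8: conn=4 S1=22 S2=25 S3=28 blocked=[]
Op 9: conn=-11 S1=7 S2=25 S3=28 blocked=[1, 2, 3]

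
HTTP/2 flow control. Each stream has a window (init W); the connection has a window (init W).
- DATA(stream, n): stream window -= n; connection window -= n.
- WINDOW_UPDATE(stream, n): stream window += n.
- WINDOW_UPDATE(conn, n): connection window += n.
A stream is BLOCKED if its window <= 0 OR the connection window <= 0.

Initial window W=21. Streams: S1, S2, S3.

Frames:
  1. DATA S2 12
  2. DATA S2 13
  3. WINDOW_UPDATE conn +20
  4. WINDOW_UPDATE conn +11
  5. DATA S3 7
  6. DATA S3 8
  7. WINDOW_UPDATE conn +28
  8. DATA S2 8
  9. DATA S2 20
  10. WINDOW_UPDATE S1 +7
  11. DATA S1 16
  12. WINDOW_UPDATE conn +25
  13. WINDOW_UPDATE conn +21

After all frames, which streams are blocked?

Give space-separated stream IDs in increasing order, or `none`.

Answer: S2

Derivation:
Op 1: conn=9 S1=21 S2=9 S3=21 blocked=[]
Op 2: conn=-4 S1=21 S2=-4 S3=21 blocked=[1, 2, 3]
Op 3: conn=16 S1=21 S2=-4 S3=21 blocked=[2]
Op 4: conn=27 S1=21 S2=-4 S3=21 blocked=[2]
Op 5: conn=20 S1=21 S2=-4 S3=14 blocked=[2]
Op 6: conn=12 S1=21 S2=-4 S3=6 blocked=[2]
Op 7: conn=40 S1=21 S2=-4 S3=6 blocked=[2]
Op 8: conn=32 S1=21 S2=-12 S3=6 blocked=[2]
Op 9: conn=12 S1=21 S2=-32 S3=6 blocked=[2]
Op 10: conn=12 S1=28 S2=-32 S3=6 blocked=[2]
Op 11: conn=-4 S1=12 S2=-32 S3=6 blocked=[1, 2, 3]
Op 12: conn=21 S1=12 S2=-32 S3=6 blocked=[2]
Op 13: conn=42 S1=12 S2=-32 S3=6 blocked=[2]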